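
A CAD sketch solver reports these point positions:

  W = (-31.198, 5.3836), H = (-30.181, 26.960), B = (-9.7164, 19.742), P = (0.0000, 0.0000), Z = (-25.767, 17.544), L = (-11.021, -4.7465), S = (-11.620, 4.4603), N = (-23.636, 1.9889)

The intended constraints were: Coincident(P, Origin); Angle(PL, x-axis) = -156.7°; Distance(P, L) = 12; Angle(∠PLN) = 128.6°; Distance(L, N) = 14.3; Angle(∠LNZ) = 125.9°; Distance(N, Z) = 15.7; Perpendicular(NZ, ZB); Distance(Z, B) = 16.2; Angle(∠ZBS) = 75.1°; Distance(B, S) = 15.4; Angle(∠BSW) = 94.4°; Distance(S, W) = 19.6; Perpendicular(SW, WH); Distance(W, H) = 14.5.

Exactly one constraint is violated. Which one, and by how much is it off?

Distance(W, H) = 14.5 — off by 7.10.

P = (0.00, 0.00) ✓; PL at -156.7° ✓; |PL| = 12.00 ✓; ∠PLN = 128.6° ✓; |LN| = 14.30 ✓; ∠LNZ = 125.9° ✓; |NZ| = 15.70 ✓; ∠(NZ, ZB) = 90.00° ✓; |ZB| = 16.20 ✓; ∠ZBS = 75.10° ✓; |BS| = 15.40 ✓; ∠BSW = 94.40° ✓; |SW| = 19.60 ✓; ∠(SW, WH) = 90.00° ✓; |WH| = 21.60 ✗.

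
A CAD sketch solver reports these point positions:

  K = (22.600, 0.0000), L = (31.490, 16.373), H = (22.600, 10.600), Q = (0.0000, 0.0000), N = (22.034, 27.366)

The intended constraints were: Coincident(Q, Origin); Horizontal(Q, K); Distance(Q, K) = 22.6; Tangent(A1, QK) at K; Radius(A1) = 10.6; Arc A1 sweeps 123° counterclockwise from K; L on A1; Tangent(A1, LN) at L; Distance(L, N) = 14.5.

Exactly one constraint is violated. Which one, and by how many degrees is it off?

Tangent(A1, LN) at L — off by 7.70°.

Q = (0.00, 0.00) ✓; Q.y = 0.00, K.y = 0.00 ✓; |QK| = 22.60 ✓; ∠(HK, KQ) = 90.00° ✓; |HK| = 10.60 ✓; bearing(H→L) − bearing(H→K) = 123.0° ✓; |HL| = 10.60 ✓; ∠(HL, LN) = 82.30° ✗; |LN| = 14.50 ✓.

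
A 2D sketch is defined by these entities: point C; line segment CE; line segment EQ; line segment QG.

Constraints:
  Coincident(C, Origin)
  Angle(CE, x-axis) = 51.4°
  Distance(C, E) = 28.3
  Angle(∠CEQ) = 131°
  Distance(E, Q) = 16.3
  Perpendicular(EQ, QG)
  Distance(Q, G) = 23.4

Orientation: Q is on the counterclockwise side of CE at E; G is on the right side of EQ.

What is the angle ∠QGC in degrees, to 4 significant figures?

37.92°

C is at the origin; CE runs at 51.4° with length 28.3, so E = 28.3·(cos 51.4°, sin 51.4°) = (17.66, 22.12). ∠CEQ = 131.0°, so EQ runs at 51.4° + (180° − 131.0°) = 100.4° from the x-axis; with |EQ| = 16.3, Q = E + 16.3·(cos 100.4°, sin 100.4°) = (14.71, 38.15). EQ ⟂ QG; with |QG| = 23.4 on the right of EQ, G = Q + 23.4·(0.9836, 0.1805) = (37.73, 42.37). Then cos ∠QGC = GQ·GC / (|GQ||GC|), giving 37.92°.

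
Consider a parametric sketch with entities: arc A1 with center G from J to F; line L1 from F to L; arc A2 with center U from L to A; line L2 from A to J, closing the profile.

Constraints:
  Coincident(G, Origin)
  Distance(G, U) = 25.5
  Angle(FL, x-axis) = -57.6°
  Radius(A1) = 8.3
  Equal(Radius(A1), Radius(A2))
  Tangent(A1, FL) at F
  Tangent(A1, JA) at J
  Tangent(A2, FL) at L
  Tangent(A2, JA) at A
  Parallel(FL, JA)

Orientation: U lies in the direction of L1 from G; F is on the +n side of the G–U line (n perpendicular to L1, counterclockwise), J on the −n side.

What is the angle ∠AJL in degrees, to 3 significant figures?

33.1°

Tangency of A1 to both parallel lines with radius 8.3 puts F and J at G ± 8.3·n: F = (7.01, 4.45), J = (-7.01, -4.45). Equal radii place L and A the same way about U: L = U + 8.3·n = (20.7, -17.1), A = U − 8.3·n = (6.66, -26.0). Then cos ∠AJL = JA·JL / (|JA||JL|), giving 33.1°.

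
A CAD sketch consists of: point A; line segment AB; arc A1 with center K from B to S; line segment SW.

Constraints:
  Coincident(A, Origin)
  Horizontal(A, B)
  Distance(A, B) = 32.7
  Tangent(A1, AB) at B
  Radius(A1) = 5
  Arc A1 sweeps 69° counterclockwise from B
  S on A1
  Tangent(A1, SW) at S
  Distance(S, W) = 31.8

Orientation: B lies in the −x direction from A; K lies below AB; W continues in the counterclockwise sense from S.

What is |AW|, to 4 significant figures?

58.82

On A1, B sits at bearing 90° from K; a 69° counterclockwise sweep puts S at bearing 159°, so S = K + 5.0·(cos 159°, sin 159°) = (-37.37, -3.208). Since A1 is tangent to SW there, KS ⟂ SW, so SW runs along (−sin 159°, cos 159°); with |SW| = 31.8, W = (-48.76, -32.90). Then |AW| = |W − A| = 58.82.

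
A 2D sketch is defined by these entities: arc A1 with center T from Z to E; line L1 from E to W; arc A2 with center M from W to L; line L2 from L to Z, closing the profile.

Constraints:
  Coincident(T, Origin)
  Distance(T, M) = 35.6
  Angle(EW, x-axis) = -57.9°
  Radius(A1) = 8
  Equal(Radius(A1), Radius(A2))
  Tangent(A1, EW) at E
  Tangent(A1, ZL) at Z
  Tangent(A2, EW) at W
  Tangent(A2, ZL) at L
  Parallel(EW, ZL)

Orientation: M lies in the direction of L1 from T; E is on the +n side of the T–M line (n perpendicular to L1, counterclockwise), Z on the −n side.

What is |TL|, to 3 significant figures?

36.5

The slot axis is L1's direction at -57.9°, so u = (cos -57.9°, sin -57.9°) = (0.531, -0.847) and n = (−sin -57.9°, cos -57.9°) = (0.847, 0.531). T is at the origin and M lies 35.6 along u from T, so M = 35.6·u = (18.9, -30.2). Tangency of A1 to both parallel lines with radius 8.0 puts E and Z at T ± 8.0·n: E = (6.78, 4.25), Z = (-6.78, -4.25). Equal radii place W and L the same way about M: W = M + 8.0·n = (25.7, -25.9), L = M − 8.0·n = (12.1, -34.4). Then |TL| = |L − T| = 36.5.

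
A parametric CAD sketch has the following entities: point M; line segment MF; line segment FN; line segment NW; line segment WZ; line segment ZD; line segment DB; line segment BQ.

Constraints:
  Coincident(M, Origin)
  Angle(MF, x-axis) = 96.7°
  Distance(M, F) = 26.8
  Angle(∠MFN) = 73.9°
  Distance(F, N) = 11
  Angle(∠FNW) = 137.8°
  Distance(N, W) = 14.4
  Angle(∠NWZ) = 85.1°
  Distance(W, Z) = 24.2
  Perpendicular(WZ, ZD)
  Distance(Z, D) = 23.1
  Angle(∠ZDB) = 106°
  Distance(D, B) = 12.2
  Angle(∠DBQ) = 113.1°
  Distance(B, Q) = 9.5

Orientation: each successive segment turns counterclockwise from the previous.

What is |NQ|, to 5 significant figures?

7.0761

M is at the origin; MF runs at 96.7° with length 26.8, so F = (-3.1268, 26.617). ∠MFN = 73.9° gives FN at -157.20° from the x-axis; with |FN| = 11.0, N = (-13.267, 22.354). ∠FNW = 137.8° gives NW at -115.00° from the x-axis; with |NW| = 14.4, W = (-19.353, 9.3035). ∠NWZ = 85.1° gives WZ at -20.100° from the x-axis; with |WZ| = 24.2, Z = (3.3731, 0.98691). WZ ⟂ ZD, so ZD runs at 69.900°; with |ZD| = 23.1, D = (11.312, 22.680). ∠ZDB = 106.0° gives DB at 143.90° from the x-axis; with |DB| = 12.2, B = (1.4542, 29.868). ∠DBQ = 113.1° gives BQ at -149.20° from the x-axis; with |BQ| = 9.5, Q = (-6.7059, 25.004). Then |NQ| = |Q − N| = 7.0761.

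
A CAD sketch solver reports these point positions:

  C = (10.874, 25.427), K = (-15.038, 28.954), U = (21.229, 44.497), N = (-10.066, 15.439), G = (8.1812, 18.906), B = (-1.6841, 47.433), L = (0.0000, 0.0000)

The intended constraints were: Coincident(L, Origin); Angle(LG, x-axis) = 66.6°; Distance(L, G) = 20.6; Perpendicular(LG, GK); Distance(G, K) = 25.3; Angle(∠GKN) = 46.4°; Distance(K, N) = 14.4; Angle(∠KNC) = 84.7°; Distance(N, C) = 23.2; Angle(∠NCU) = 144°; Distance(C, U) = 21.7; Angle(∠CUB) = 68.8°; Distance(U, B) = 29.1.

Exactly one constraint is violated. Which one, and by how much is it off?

Distance(U, B) = 29.1 — off by 6.00.

L = (0.00, 0.00) ✓; LG at 66.60° ✓; |LG| = 20.60 ✓; ∠(LG, GK) = 90.00° ✓; |GK| = 25.30 ✓; ∠GKN = 46.40° ✓; |KN| = 14.40 ✓; ∠KNC = 84.70° ✓; |NC| = 23.20 ✓; ∠NCU = 144.0° ✓; |CU| = 21.70 ✓; ∠CUB = 68.80° ✓; |UB| = 23.10 ✗.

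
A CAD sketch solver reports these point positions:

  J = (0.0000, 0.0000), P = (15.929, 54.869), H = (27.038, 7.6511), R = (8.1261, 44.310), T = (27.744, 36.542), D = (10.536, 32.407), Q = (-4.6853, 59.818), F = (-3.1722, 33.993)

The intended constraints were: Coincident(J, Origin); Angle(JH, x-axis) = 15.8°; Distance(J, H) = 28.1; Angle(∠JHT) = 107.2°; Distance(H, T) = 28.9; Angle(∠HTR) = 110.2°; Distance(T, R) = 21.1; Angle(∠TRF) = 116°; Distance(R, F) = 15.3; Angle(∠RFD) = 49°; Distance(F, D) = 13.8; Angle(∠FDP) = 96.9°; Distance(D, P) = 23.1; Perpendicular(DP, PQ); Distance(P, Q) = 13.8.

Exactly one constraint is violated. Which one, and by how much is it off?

Distance(P, Q) = 13.8 — off by 7.40.

J = (0.00, 0.00) ✓; JH at 15.80° ✓; |JH| = 28.10 ✓; ∠JHT = 107.2° ✓; |HT| = 28.90 ✓; ∠HTR = 110.2° ✓; |TR| = 21.10 ✓; ∠TRF = 116.0° ✓; |RF| = 15.30 ✓; ∠RFD = 49.00° ✓; |FD| = 13.80 ✓; ∠FDP = 96.90° ✓; |DP| = 23.10 ✓; ∠(DP, PQ) = 90.00° ✓; |PQ| = 21.20 ✗.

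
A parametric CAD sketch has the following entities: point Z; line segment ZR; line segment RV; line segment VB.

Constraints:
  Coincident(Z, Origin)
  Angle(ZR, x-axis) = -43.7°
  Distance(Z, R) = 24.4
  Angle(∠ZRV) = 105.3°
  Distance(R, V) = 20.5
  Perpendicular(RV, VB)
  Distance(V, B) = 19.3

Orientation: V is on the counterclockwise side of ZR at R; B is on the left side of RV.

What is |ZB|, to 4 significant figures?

27.27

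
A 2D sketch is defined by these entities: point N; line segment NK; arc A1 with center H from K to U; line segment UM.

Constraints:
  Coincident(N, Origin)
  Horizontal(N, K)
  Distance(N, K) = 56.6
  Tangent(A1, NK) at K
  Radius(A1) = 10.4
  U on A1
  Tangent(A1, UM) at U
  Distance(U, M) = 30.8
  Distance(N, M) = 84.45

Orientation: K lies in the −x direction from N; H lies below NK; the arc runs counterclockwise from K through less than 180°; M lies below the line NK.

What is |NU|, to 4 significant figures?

66.84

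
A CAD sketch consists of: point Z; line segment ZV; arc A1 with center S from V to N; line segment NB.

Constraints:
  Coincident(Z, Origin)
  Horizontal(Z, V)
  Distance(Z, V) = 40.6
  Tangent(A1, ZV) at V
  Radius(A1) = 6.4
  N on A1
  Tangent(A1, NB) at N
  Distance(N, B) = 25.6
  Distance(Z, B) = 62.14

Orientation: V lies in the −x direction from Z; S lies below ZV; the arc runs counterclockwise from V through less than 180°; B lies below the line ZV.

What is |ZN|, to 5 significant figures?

46.810

Z is at the origin; Z and V share the same y with |ZV| = 40.6 and V on the −x side, so V = (-40.600, 0.0000). Tangency of A1 to ZV means the radius SV is perpendicular to ZV, so S = V + (0, -6.4) = (-40.600, -6.4000). Since SN ⟂ NB (tangency), |SB| = √(6.4² + 25.6²) = 26.388 regardless of where N sits on A1. So B lies on both circle(Z, 62.14) and circle(S, 26.388); the below-ZV intersection is B = (-55.322, -28.299). N is the foot of the tangent from B: N = (-46.619, -4.2242).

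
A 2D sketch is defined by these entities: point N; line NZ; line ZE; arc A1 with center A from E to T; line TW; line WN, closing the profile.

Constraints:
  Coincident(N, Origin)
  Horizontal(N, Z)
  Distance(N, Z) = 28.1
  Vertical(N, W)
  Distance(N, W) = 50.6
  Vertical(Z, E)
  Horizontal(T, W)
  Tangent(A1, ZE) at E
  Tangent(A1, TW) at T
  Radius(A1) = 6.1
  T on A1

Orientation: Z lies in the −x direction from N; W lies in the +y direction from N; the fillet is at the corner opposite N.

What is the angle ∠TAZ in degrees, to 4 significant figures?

172.2°

N is at the origin; NZ is horizontal with |NZ| = 28.1 and Z on the −x side, so Z = (-28.10, 0.000). NW is vertical with |NW| = 50.6 and W on the +y side, so W = (0.000, 50.60). The virtual corner opposite N is at (-28.10, 50.60). A1 meets ZE tangentially, so AE is at right angles to ZE and the tangent condition forces AT to be normal to TW, with radius 6.1, so the center A sits 6.1 in from both sides at A = (-22.00, 44.50). That places the tangent points at E = (-28.10, 44.50) on ZE and T = (-22.00, 50.60) on TW. Then cos ∠TAZ = AT·AZ / (|AT||AZ|), giving 172.2°.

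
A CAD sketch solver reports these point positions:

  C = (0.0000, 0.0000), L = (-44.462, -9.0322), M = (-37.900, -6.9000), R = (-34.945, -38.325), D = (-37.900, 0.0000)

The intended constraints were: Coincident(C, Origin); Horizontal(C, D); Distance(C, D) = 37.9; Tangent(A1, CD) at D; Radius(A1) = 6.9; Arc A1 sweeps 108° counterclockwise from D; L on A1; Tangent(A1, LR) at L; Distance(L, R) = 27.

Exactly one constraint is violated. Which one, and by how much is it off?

Distance(L, R) = 27 — off by 3.80.

C = (0.00, 0.00) ✓; C.y = 0.00, D.y = 0.00 ✓; |CD| = 37.90 ✓; ∠(MD, DC) = 90.00° ✓; |MD| = 6.900 ✓; bearing(M→L) − bearing(M→D) = 108.0° ✓; |ML| = 6.900 ✓; ∠(ML, LR) = 90.00° ✓; |LR| = 30.80 ✗.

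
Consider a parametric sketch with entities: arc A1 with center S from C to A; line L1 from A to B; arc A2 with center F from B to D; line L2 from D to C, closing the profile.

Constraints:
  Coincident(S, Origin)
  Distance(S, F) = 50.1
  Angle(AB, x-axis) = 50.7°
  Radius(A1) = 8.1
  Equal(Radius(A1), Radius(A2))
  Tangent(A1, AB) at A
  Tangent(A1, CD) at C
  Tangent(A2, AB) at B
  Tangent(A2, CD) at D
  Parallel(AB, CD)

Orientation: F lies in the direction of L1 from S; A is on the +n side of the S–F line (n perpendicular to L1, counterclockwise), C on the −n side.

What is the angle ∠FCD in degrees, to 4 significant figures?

9.184°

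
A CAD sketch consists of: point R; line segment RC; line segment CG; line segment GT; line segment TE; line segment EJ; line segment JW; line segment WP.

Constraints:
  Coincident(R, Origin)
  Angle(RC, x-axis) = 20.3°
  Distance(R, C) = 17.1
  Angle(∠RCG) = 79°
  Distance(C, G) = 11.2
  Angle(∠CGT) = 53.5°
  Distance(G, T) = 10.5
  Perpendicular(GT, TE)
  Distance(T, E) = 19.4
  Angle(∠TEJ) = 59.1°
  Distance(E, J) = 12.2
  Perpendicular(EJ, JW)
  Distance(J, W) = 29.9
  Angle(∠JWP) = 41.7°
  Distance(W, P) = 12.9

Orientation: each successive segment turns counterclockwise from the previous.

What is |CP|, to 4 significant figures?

14.23

EJ ⟂ JW, so JW runs at -171.3°; with |JW| = 29.9, W = (-7.188, 5.988). ∠JWP = 41.7° gives WP at -33.00° from the x-axis; with |WP| = 12.9, P = (3.631, -1.038). Then |CP| = |P − C| = 14.23.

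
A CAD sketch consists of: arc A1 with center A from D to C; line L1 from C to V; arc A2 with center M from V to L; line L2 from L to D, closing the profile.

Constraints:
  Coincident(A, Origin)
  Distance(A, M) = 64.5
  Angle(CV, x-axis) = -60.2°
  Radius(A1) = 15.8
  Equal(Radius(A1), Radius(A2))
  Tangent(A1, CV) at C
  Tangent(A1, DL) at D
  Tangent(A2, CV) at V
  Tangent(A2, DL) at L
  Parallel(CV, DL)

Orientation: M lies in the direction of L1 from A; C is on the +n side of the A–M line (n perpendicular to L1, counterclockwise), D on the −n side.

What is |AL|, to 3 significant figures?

66.4

The slot axis is L1's direction at -60.2°, so u = (cos -60.2°, sin -60.2°) = (0.497, -0.868) and n = (−sin -60.2°, cos -60.2°) = (0.868, 0.497). A is at the origin and M lies 64.5 along u from A, so M = 64.5·u = (32.1, -56.0). Tangency of A1 to both parallel lines with radius 15.8 puts C and D at A ± 15.8·n: C = (13.7, 7.85), D = (-13.7, -7.85). Equal radii place V and L the same way about M: V = M + 15.8·n = (45.8, -48.1), L = M − 15.8·n = (18.3, -63.8). Then |AL| = |L − A| = 66.4.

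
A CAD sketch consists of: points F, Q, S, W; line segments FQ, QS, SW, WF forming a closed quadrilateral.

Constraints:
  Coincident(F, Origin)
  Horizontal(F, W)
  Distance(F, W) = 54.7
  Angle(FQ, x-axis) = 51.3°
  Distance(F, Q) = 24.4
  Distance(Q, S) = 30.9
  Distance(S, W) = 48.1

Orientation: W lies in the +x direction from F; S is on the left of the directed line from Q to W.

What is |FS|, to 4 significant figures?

55.30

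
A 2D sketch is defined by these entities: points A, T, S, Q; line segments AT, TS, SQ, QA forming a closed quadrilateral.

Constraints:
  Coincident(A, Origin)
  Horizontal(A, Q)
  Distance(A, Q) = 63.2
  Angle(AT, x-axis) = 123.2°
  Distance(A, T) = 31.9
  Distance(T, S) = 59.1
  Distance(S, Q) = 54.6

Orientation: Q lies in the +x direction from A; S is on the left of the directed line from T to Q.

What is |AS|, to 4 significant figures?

61.13

A is at the origin; AQ is horizontal with |AQ| = 63.2 and Q in +x, so Q = (63.2, 0). AT runs at 123.2° with |AT| = 31.9, so T = (-17.47, 26.69). S is determined by |TS| = 59.1 and |SQ| = 54.6 together: it lies at the intersection of circle(T, 59.1) and circle(Q, 54.6). With |TQ| = 84.97, the foot of the radical line on TQ is 45.50 from T and the perpendicular offset is √(59.1² − 45.50²) = 37.72. Taking the left-of-TQ solution: S = (37.58, 48.21).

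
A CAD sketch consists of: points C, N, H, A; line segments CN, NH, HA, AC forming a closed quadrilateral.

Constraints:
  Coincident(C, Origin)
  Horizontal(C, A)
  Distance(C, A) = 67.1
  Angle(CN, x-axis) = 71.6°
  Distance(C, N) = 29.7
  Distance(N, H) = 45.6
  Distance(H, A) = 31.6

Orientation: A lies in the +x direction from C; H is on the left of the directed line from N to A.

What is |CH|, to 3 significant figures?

62.2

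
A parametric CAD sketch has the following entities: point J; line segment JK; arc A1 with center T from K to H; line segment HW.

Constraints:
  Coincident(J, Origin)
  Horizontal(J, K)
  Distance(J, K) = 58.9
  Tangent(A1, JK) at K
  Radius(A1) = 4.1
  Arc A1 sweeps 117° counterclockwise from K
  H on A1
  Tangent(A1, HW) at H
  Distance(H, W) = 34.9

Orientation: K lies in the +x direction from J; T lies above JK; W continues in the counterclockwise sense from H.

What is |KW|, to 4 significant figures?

39.01

J is at the origin; J and K share the same y with |JK| = 58.9 and K on the +x side, so K = (58.90, 0.000). Since A1 is tangent to JK there, TK ⟂ JK, so T = K + (0, 4.1) = (58.90, 4.100). On A1, K sits at bearing -90° from T; a 117° counterclockwise sweep puts H at bearing 27°, so H = T + 4.1·(cos 27°, sin 27°) = (62.55, 5.961). Tangency of A1 to HW means the radius TH is perpendicular to HW, so HW runs along (−sin 27°, cos 27°); with |HW| = 34.9, W = (46.71, 37.06). Then |KW| = |W − K| = 39.01.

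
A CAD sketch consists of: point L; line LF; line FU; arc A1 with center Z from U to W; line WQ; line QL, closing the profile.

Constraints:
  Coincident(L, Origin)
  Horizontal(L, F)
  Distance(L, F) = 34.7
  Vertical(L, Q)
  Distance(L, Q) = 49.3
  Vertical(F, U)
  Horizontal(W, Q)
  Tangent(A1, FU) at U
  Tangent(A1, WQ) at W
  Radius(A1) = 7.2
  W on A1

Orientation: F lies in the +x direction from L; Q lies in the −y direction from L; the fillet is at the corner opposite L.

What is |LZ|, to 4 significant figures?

50.29

L is at the origin; LF is horizontal with |LF| = 34.7 and F on the +x side, so F = (34.70, 0.000). L and Q share the same x with |LQ| = 49.3 and Q on the −y side, so Q = (0.000, -49.30). The virtual corner opposite L is at (34.70, -49.30). The tangent condition forces ZU to be normal to FU and A1 meets WQ tangentially, so ZW is at right angles to WQ, with radius 7.2, so the center Z sits 7.2 in from both sides at Z = (27.50, -42.10). Then |LZ| = |Z − L| = 50.29.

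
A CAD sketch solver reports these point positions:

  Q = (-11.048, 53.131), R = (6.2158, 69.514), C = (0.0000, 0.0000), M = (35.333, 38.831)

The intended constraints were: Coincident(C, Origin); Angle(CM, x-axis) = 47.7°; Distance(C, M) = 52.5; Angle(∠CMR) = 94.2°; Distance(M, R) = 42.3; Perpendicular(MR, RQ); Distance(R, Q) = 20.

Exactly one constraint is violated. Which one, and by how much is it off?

Distance(R, Q) = 20 — off by 3.80.

C = (0.00, 0.00) ✓; CM at 47.70° ✓; |CM| = 52.50 ✓; ∠CMR = 94.20° ✓; |MR| = 42.30 ✓; ∠(MR, RQ) = 90.00° ✓; |RQ| = 23.80 ✗.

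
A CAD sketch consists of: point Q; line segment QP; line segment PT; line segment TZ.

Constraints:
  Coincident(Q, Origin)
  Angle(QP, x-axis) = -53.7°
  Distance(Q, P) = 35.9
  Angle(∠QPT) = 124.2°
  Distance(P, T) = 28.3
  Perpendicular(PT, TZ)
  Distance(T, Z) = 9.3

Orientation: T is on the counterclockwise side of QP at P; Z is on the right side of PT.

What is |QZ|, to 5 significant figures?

62.214

Q is at the origin; QP runs at -53.7° with length 35.9, so P = 35.9·(cos -53.7°, sin -53.7°) = (21.253, -28.933). ∠QPT = 124.2°, so PT runs at -53.7° + (180° − 124.2°) = 2.1000° from the x-axis; with |PT| = 28.3, T = P + 28.3·(cos 2.1000°, sin 2.1000°) = (49.534, -27.896). The perpendicularity gives TZ at right angles to PT; with |TZ| = 9.3 on the right of PT, Z = T + 9.3·(0.036644, -0.99933) = (49.875, -37.190). Then |QZ| = |Z − Q| = 62.214.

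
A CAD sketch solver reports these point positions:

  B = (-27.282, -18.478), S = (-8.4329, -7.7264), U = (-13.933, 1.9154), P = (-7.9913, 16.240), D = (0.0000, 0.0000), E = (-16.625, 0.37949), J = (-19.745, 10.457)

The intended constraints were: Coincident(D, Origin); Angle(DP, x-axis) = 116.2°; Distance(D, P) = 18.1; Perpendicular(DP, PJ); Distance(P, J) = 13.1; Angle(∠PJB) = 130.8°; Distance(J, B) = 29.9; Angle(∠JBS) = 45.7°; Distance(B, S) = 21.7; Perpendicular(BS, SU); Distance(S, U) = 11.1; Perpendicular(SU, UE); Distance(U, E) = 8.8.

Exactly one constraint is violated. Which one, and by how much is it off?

Distance(U, E) = 8.8 — off by 5.70.

D = (0.00, 0.00) ✓; DP at 116.2° ✓; |DP| = 18.10 ✓; ∠(DP, PJ) = 90.00° ✓; |PJ| = 13.10 ✓; ∠PJB = 130.8° ✓; |JB| = 29.90 ✓; ∠JBS = 45.70° ✓; |BS| = 21.70 ✓; ∠(BS, SU) = 90.00° ✓; |SU| = 11.10 ✓; ∠(SU, UE) = 90.00° ✓; |UE| = 3.099 ✗.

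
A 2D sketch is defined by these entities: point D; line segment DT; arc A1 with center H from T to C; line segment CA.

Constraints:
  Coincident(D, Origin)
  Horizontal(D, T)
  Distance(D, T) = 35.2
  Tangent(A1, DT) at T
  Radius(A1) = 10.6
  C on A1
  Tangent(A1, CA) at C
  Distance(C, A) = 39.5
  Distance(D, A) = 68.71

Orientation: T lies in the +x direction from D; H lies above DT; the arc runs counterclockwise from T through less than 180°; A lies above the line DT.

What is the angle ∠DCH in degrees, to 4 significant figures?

15.05°

Checks: D = (0.00, 0.00) ✓; ∠(HT, TD) = 90.00° ✓; |HT| = 10.60 ✓; |HC| = 10.60 ✓; ∠(HC, CA) = 90.00° ✓; |CA| = 39.50 ✓; |DA| = 68.71 ✓.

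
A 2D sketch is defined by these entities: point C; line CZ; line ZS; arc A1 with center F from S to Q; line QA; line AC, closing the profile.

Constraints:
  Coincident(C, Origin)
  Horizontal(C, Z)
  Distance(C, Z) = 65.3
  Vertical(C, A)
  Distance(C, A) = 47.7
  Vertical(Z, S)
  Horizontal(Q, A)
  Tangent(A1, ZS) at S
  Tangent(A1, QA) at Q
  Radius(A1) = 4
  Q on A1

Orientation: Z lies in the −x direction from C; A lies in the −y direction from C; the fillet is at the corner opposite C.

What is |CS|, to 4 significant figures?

78.57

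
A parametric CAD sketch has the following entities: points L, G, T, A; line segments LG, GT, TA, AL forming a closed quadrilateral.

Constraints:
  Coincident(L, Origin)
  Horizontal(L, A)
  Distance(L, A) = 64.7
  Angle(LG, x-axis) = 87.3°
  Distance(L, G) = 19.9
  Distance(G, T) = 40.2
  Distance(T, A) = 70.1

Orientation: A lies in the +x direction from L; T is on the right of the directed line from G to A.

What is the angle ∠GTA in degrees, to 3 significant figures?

68.5°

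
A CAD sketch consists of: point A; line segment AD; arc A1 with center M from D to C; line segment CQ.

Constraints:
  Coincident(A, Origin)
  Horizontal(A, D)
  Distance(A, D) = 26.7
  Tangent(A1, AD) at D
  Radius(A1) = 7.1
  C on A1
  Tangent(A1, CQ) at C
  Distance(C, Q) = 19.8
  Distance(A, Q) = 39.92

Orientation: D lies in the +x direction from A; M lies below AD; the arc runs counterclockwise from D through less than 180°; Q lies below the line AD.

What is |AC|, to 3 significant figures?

22.6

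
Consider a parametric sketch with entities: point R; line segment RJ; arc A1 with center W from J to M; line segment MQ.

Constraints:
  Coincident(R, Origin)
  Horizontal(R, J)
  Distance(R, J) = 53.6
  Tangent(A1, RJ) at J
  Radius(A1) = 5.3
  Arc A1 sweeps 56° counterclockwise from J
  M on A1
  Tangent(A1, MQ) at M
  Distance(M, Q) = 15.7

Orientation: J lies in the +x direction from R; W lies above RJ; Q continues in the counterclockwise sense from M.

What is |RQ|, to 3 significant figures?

68.5

R is at the origin; R and J share the same y with |RJ| = 53.6 and J on the +x side, so J = (53.6, 0.00). The tangent condition forces WJ to be normal to RJ, so W = J + (0, 5.3) = (53.6, 5.30). On A1, J sits at bearing -90° from W; a 56° counterclockwise sweep puts M at bearing -34°, so M = W + 5.3·(cos -34°, sin -34°) = (58.0, 2.34). Tangency of A1 to MQ means the radius WM is perpendicular to MQ, so MQ runs along (−sin -34°, cos -34°); with |MQ| = 15.7, Q = (66.8, 15.4). Then |RQ| = |Q − R| = 68.5.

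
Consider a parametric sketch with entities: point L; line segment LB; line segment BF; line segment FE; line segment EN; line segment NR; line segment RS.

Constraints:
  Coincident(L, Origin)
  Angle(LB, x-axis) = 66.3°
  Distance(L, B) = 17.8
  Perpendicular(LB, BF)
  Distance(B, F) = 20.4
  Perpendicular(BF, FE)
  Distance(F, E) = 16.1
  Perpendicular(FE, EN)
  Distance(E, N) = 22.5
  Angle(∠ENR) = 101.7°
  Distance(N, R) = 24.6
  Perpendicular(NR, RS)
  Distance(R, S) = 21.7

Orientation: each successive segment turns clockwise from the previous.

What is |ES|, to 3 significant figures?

29.2

L is at the origin; LB runs at 66.3° with length 17.8, so B = (7.15, 16.3). The perpendicularity gives BF at right angles to LB, so BF runs at -23.7°; with |BF| = 20.4, F = (25.8, 8.10). BF ⟂ FE, so FE runs at -114°; with |FE| = 16.1, E = (19.4, -6.64). FE ⟂ EN, so EN runs at 156°; with |EN| = 22.5, N = (-1.24, 2.40). ∠ENR = 101.7° gives NR at 78.0° from the x-axis; with |NR| = 24.6, R = (3.88, 26.5). NR ⟂ RS, so RS runs at -12.0°; with |RS| = 21.7, S = (25.1, 22.0). Then |ES| = |S − E| = 29.2.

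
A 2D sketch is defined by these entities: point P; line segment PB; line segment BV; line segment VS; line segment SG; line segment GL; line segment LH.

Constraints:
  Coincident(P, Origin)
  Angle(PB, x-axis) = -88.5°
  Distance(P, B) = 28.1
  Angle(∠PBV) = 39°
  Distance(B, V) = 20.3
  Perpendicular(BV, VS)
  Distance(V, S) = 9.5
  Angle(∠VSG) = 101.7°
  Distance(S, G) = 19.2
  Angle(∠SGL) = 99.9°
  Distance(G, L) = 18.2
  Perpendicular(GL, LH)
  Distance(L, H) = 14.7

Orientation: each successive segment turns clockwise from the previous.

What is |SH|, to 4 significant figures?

21.91

P is at the origin; PB runs at -88.5° with length 28.1, so B = (0.7356, -28.09). ∠PBV = 39.0° gives BV at 130.5° from the x-axis; with |BV| = 20.3, V = (-12.45, -12.65). BV is perpendicular to VS, so VS runs at 40.50°; with |VS| = 9.5, S = (-5.224, -6.484). ∠VSG = 101.7° gives SG at -37.80° from the x-axis; with |SG| = 19.2, G = (9.947, -18.25). ∠SGL = 99.9° gives GL at -117.9° from the x-axis; with |GL| = 18.2, L = (1.430, -34.34). GL ⟂ LH, so LH runs at 152.1°; with |LH| = 14.7, H = (-11.56, -27.46). Then |SH| = |H − S| = 21.91.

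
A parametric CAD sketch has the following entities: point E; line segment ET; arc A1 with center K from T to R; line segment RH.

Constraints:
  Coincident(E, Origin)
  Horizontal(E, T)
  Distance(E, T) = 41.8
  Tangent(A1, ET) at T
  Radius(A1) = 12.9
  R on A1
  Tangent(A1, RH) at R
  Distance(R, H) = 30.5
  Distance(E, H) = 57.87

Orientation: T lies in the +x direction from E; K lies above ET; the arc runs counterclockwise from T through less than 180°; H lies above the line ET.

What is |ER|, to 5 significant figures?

56.248

Checks: E.y = 0.00, T.y = 0.00 ✓; |KT| = 12.90 ✓; |KR| = 12.90 ✓; ∠(KR, RH) = 90.00° ✓; |RH| = 30.50 ✓; |EH| = 57.87 ✓.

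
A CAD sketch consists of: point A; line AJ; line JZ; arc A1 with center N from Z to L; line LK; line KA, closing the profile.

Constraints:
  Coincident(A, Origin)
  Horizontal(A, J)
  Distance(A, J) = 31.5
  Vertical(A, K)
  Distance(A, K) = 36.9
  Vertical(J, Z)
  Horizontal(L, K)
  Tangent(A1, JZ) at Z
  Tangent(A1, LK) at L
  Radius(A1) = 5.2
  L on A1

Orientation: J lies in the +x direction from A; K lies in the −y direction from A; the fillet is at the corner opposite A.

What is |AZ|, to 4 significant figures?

44.69

The virtual corner opposite A is at (31.50, -36.90). A1 meets JZ tangentially, so NZ is at right angles to JZ and the tangent condition forces NL to be normal to LK, with radius 5.2, so the center N sits 5.2 in from both sides at N = (26.30, -31.70). That places the tangent points at Z = (31.50, -31.70) on JZ and L = (26.30, -36.90) on LK. Then |AZ| = |Z − A| = 44.69.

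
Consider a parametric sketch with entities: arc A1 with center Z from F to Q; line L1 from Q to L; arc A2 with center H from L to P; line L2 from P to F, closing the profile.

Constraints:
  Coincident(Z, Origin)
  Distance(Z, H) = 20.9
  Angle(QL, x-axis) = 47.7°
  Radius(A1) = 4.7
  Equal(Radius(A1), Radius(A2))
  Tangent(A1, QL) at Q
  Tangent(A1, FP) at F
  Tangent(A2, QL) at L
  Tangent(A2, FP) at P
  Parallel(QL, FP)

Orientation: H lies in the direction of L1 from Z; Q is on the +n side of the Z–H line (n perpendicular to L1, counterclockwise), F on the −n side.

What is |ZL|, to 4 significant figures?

21.42

The slot axis is L1's direction at 47.7°, so u = (cos 47.7°, sin 47.7°) = (0.6730, 0.7396) and n = (−sin 47.7°, cos 47.7°) = (-0.7396, 0.6730). Z is at the origin and H lies 20.9 along u from Z, so H = 20.9·u = (14.07, 15.46). Tangency of A1 to both parallel lines with radius 4.7 puts Q and F at Z ± 4.7·n: Q = (-3.476, 3.163), F = (3.476, -3.163). Equal radii place L and P the same way about H: L = H + 4.7·n = (10.59, 18.62), P = H − 4.7·n = (17.54, 12.30). Then |ZL| = |L − Z| = 21.42.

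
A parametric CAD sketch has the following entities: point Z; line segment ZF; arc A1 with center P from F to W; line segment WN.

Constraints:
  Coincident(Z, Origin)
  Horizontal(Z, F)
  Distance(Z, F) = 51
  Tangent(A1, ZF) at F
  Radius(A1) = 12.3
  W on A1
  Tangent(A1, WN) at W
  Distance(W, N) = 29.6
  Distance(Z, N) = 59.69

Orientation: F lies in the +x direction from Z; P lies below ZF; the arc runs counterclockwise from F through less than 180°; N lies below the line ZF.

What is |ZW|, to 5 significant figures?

41.017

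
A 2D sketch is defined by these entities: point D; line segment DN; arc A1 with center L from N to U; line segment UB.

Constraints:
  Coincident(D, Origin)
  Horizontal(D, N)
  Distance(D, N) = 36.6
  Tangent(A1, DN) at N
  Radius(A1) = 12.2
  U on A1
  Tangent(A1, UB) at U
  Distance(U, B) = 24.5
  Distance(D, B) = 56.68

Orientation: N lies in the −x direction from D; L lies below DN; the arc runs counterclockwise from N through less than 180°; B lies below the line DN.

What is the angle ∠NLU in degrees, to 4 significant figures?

107.4°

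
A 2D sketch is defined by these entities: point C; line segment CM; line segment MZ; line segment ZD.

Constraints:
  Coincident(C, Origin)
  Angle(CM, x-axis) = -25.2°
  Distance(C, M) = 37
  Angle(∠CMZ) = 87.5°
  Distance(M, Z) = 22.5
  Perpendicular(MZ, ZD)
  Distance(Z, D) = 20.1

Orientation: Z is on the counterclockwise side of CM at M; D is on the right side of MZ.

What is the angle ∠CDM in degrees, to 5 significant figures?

28.122°

C is at the origin; CM runs at -25.2° with length 37.0, so M = 37.0·(cos -25.2°, sin -25.2°) = (33.479, -15.754). ∠CMZ = 87.5°, so MZ runs at -25.2° + (180° − 87.5°) = 67.300° from the x-axis; with |MZ| = 22.5, Z = M + 22.5·(cos 67.300°, sin 67.300°) = (42.161, 5.0033). MZ ⟂ ZD; with |ZD| = 20.1 on the right of MZ, D = Z + 20.1·(0.92254, -0.38591) = (60.705, -2.7534). Then cos ∠CDM = DC·DM / (|DC||DM|), giving 28.122°.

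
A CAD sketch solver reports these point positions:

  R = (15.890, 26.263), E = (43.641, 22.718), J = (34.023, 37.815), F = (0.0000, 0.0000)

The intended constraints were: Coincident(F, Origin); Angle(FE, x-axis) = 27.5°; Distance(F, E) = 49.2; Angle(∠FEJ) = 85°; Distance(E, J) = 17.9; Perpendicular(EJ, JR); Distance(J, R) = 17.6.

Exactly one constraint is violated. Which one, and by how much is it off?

Distance(J, R) = 17.6 — off by 3.90.

F = (0.00, 0.00) ✓; FE at 27.50° ✓; |FE| = 49.20 ✓; ∠FEJ = 85.00° ✓; |EJ| = 17.90 ✓; ∠(EJ, JR) = 90.00° ✓; |JR| = 21.50 ✗.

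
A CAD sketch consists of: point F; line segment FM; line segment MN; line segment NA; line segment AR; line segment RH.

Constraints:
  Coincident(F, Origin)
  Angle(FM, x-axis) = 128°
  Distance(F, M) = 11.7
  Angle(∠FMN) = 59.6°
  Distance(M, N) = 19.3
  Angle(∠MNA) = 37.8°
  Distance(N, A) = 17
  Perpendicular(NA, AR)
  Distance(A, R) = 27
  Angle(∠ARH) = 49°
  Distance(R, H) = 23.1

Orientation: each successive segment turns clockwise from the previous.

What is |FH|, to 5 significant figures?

20.749

NA is perpendicular to AR, so AR runs at 135.40°; with |AR| = 27.0, R = (-19.234, 18.626). ∠ARH = 49.0° gives RH at 4.4000° from the x-axis; with |RH| = 23.1, H = (3.7978, 20.398). Then |FH| = |H − F| = 20.749.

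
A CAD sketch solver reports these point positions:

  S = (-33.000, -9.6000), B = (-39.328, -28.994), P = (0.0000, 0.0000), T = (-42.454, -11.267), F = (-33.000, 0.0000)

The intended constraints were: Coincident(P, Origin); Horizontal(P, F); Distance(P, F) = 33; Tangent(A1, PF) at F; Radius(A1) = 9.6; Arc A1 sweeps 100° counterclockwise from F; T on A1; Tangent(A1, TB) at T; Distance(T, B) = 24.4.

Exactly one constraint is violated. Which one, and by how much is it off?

Distance(T, B) = 24.4 — off by 6.40.

P = (0.00, 0.00) ✓; P.y = 0.00, F.y = 0.00 ✓; |PF| = 33.00 ✓; ∠(SF, FP) = 90.00° ✓; |SF| = 9.600 ✓; bearing(S→T) − bearing(S→F) = 100.0° ✓; |ST| = 9.600 ✓; ∠(ST, TB) = 90.00° ✓; |TB| = 18.00 ✗.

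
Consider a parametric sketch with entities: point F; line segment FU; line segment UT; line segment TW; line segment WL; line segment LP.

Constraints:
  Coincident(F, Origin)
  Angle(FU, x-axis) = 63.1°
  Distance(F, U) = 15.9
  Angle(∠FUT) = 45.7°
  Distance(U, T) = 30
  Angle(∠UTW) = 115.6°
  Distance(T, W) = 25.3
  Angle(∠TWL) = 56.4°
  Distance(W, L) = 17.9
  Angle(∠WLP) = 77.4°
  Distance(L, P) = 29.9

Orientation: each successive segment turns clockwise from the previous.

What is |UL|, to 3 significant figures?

30.8

∠UTW = 115.6° gives TW at -136° from the x-axis; with |TW| = 25.3, W = (-1.21, -31.9). ∠TWL = 56.4° gives WL at 101° from the x-axis; with |WL| = 17.9, L = (-4.57, -14.3). Then |UL| = |L − U| = 30.8.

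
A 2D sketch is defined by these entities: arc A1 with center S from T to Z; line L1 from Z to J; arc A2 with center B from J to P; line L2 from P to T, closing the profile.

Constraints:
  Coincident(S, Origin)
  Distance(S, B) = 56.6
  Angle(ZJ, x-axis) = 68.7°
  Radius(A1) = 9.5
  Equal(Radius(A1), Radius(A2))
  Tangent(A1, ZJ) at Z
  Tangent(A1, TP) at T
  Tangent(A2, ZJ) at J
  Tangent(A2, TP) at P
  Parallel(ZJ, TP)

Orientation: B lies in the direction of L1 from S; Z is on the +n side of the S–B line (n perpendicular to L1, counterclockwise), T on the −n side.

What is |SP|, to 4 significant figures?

57.39

The slot axis is L1's direction at 68.7°, so u = (cos 68.7°, sin 68.7°) = (0.3633, 0.9317) and n = (−sin 68.7°, cos 68.7°) = (-0.9317, 0.3633). S is at the origin and B lies 56.6 along u from S, so B = 56.6·u = (20.56, 52.73). Tangency of A1 to both parallel lines with radius 9.5 puts Z and T at S ± 9.5·n: Z = (-8.851, 3.451), T = (8.851, -3.451). Equal radii place J and P the same way about B: J = B + 9.5·n = (11.71, 56.18), P = B − 9.5·n = (29.41, 49.28). Then |SP| = |P − S| = 57.39.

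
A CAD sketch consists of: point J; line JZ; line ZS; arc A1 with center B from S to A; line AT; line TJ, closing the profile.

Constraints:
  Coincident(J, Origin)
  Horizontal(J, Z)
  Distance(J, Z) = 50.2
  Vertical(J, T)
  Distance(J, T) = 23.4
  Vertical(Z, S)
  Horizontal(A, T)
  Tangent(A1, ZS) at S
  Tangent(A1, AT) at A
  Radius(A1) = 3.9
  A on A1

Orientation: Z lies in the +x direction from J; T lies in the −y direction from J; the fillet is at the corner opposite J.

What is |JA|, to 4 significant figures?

51.88

J is at the origin; JZ is horizontal with |JZ| = 50.2 and Z on the +x side, so Z = (50.20, 0.000). JT is vertical with |JT| = 23.4 and T on the −y side, so T = (0.000, -23.40). The virtual corner opposite J is at (50.20, -23.40). A1 meets ZS tangentially, so BS is at right angles to ZS and since A1 is tangent to AT there, BA ⟂ AT, with radius 3.9, so the center B sits 3.9 in from both sides at B = (46.30, -19.50). That places the tangent points at S = (50.20, -19.50) on ZS and A = (46.30, -23.40) on AT. Then |JA| = |A − J| = 51.88.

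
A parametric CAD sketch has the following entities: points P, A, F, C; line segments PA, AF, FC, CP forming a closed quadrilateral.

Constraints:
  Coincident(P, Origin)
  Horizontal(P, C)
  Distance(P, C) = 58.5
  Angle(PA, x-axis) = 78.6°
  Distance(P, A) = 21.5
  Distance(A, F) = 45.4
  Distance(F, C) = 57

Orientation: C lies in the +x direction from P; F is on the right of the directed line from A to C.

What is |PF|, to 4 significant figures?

25.21

P is at the origin; PC is horizontal with |PC| = 58.5 and C in +x, so C = (58.5, 0). PA runs at 78.6° with |PA| = 21.5, so A = (4.250, 21.08). F is determined by |AF| = 45.4 and |FC| = 57.0 together: it lies at the intersection of circle(A, 45.4) and circle(C, 57.0). With |AC| = 58.20, the foot of the radical line on AC is 18.90 from A and the perpendicular offset is √(45.4² − 18.90²) = 41.28. Taking the right-of-AC solution: F = (6.914, -24.25).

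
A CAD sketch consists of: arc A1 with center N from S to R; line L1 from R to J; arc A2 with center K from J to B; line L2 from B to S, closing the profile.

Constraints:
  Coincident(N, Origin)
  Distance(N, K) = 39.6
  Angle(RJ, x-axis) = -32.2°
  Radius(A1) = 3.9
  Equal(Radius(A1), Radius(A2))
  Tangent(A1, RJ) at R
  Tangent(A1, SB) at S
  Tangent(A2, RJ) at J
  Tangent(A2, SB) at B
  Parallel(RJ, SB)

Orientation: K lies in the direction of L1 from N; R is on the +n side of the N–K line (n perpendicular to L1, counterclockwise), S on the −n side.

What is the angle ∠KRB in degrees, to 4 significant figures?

5.518°

Tangency of A1 to both parallel lines with radius 3.9 puts R and S at N ± 3.9·n: R = (2.078, 3.300), S = (-2.078, -3.300). Equal radii place J and B the same way about K: J = K + 3.9·n = (35.59, -17.80), B = K − 3.9·n = (31.43, -24.40). Then cos ∠KRB = RK·RB / (|RK||RB|), giving 5.518°.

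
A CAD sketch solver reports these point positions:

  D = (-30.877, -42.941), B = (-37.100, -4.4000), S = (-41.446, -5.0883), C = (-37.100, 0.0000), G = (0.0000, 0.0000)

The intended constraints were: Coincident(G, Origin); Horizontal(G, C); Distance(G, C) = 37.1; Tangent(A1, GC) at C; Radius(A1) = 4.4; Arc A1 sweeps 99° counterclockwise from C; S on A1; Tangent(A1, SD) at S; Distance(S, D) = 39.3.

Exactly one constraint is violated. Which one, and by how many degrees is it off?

Tangent(A1, SD) at S — off by 6.60°.

G = (0.00, 0.00) ✓; G.y = 0.00, C.y = 0.00 ✓; |GC| = 37.10 ✓; ∠(BC, CG) = 90.00° ✓; |BC| = 4.400 ✓; bearing(B→S) − bearing(B→C) = 99.00° ✓; |BS| = 4.400 ✓; ∠(BS, SD) = 83.40° ✗; |SD| = 39.30 ✓.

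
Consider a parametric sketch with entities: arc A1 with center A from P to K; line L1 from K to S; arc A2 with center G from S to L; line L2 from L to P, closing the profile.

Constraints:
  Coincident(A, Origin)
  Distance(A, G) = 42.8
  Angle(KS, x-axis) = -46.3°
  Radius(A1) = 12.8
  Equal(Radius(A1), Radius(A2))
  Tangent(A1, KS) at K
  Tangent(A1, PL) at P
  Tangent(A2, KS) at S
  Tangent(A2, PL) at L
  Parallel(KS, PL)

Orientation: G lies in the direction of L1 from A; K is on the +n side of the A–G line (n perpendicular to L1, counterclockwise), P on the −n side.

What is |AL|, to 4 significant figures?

44.67

The slot axis is L1's direction at -46.3°, so u = (cos -46.3°, sin -46.3°) = (0.6909, -0.7230) and n = (−sin -46.3°, cos -46.3°) = (0.7230, 0.6909). A is at the origin and G lies 42.8 along u from A, so G = 42.8·u = (29.57, -30.94). Tangency of A1 to both parallel lines with radius 12.8 puts K and P at A ± 12.8·n: K = (9.254, 8.843), P = (-9.254, -8.843). Equal radii place S and L the same way about G: S = G + 12.8·n = (38.82, -22.10), L = G − 12.8·n = (20.32, -39.79). Then |AL| = |L − A| = 44.67.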